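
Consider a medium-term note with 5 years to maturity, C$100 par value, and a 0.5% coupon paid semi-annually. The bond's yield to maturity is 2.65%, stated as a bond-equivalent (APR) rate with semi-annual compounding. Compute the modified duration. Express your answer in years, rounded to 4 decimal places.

Periodic yield y = 0.01325. First find Macaulay duration:
  t   CF        PV=CF/(1+0.01325)^t    t·PV
  1         0.25         0.2467         0.2467
  2         0.25         0.2435         0.4870
  3         0.25         0.2403         0.7210
  4         0.25         0.2372         0.9487
  5         0.25         0.2341         1.1704
  6         0.25         0.2310         1.3861
  7         0.25         0.2280         1.5960
  8         0.25         0.2250         1.8001
  9         0.25         0.2221         1.9986
  10      100.25        87.8857       878.8571
  Σ                     89.9936       889.2117
P = 89.9936; Macaulay duration = 889.2117 / 89.9936 = 9.88083 half-year periods = 4.94042 years.
Modified duration = D_Mac / (1 + y) = 4.94042 / 1.01325 = 4.87581 years.

4.8758 years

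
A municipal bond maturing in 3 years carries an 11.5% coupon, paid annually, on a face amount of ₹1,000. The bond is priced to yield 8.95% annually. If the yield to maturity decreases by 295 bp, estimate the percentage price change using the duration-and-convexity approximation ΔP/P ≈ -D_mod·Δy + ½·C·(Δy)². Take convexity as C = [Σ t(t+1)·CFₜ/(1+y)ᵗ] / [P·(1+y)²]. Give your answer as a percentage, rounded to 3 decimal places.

With y = 0.0895:
  t   CF        PV=CF/(1+0.0895)^t    t·PV        t(t+1)·PV
  1       115.00       105.5530       105.5530         211.1060
  2       115.00        96.8821       193.7641         581.2924
  3     1,115.00       862.1705     2,586.5115      10,346.0461
  Σ                  1,064.6056     2,885.8287      11,138.4445
P = 1,064.6056; D_Mac = 2.71070 yrs; D_mod = 2.48802 yrs; C = 8.81417.
Duration effect: -2.48802 × (-0.0295) = +0.073397
Convexity effect: 0.5 × 8.81417 × (-0.0295)² = +0.0038353
ΔP/P ≈ +0.073397 + 0.0038353 = +0.077232 = +7.7232%.

+7.723%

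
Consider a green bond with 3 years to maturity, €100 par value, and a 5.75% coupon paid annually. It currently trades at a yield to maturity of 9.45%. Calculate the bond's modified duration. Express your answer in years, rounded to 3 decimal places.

2.587 years

Periodic yield y = 0.0945. First find Macaulay duration:
  t   CF        PV=CF/(1+0.0945)^t    t·PV
  1         5.75         5.2535         5.2535
  2         5.75         4.7999         9.5999
  3       105.75        80.6553       241.9660
  Σ                     90.7088       256.8194
P = 90.7088; Macaulay duration = 256.8194 / 90.7088 = 2.83125 years.
Modified duration = D_Mac / (1 + y) = 2.83125 / 1.0945 = 2.58680 years.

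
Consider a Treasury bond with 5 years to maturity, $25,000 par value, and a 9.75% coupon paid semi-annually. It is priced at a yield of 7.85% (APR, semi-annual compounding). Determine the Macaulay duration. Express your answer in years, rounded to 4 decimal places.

Periodic yield y = 0.03925. Discount each cash flow and weight by its period:
  t   CF        PV=CF/(1+0.03925)^t    t·PV
  1     1,218.75     1,172.7207     1,172.7207
  2     1,218.75     1,128.4298     2,256.8597
  3     1,218.75     1,085.8117     3,257.4352
  4     1,218.75     1,044.8032     4,179.2128
  5     1,218.75     1,005.3435     5,026.7174
  6     1,218.75       967.3740     5,804.2443
  7     1,218.75       930.8386     6,515.8704
  8     1,218.75       895.6831     7,165.4645
  9     1,218.75       861.8552     7,756.6972
  10   26,218.75    17,840.6902   178,406.9015
  Σ                 26,933.5501   221,542.1237
Price P = Σ PV = 26,933.5501.
Macaulay duration = Σ(t·PV) / P = 221,542.1237 / 26,933.5501 = 8.22551 half-year periods.
In years: 8.22551 / 2 = 4.11275 years.

4.1128 years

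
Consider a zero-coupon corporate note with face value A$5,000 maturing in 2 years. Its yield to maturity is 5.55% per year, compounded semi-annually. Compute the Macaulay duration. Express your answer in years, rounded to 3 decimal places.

A zero-coupon bond has a single cash flow at maturity, so its Macaulay duration equals its maturity: 2 years.
(Equivalently: 4 semi-annual periods ÷ 2 = 2 years.)

2.000 years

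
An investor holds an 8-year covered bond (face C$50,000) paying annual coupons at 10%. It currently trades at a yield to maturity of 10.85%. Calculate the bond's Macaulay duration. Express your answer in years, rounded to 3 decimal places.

Periodic yield y = 0.1085. Discount each cash flow and weight by its year:
  t   CF        PV=CF/(1+0.1085)^t    t·PV
  1     5,000.00     4,510.5999     4,510.5999
  2     5,000.00     4,069.1023     8,138.2046
  3     5,000.00     3,670.8185    11,012.4555
  4     5,000.00     3,311.5187    13,246.0749
  5     5,000.00     2,987.3872    14,936.9360
  6     5,000.00     2,694.9817    16,169.8902
  7     5,000.00     2,431.1968    17,018.3779
  8    55,000.00    24,125.5437   193,004.3498
  Σ                 47,801.1489   278,036.8888
Price P = Σ PV = 47,801.1489.
Macaulay duration = Σ(t·PV) / P = 278,036.8888 / 47,801.1489 = 5.81653 years.

5.817 years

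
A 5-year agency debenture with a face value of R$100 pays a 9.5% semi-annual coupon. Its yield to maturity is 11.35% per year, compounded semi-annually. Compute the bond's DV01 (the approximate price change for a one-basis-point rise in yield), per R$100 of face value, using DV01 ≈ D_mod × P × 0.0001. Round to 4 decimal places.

R$0.0357

Periodic yield y = 0.05675.
  t   CF        PV=CF/(1+0.05675)^t    t·PV
  1         4.75         4.4949         4.4949
  2         4.75         4.2535         8.5071
  3         4.75         4.0251        12.0753
  4         4.75         3.8089        15.2358
  5         4.75         3.6044        18.0220
  6         4.75         3.4108        20.4650
  7         4.75         3.2277        22.5936
  8         4.75         3.0543        24.4346
  9         4.75         2.8903        26.0127
  10      104.75        60.3159       603.1585
  Σ                     93.0859       754.9995
P = 93.0859; D_Mac = 8.11079 half-year periods = 4.05539 yrs; D_mod = 3.83761 yrs.
DV01 ≈ 3.83761 × 93.0859 × 0.0001 = 0.035723.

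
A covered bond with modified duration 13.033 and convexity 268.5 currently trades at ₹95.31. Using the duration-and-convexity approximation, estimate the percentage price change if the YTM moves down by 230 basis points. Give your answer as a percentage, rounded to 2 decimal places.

+37.08%

Duration effect: -D_mod·Δy = -13.033 × (-0.023) = +0.299759
Convexity effect: ½·C·(Δy)² = 0.5 × 268.5 × (-0.023)² = +0.07101825
ΔP/P ≈ +0.299759 + 0.07101825 = +0.37077725
= +37.077725%.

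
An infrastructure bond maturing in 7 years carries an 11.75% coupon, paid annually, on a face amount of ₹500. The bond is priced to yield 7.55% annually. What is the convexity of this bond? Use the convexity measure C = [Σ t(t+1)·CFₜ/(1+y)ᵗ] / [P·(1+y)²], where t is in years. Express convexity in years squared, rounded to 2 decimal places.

33.22

With y = 0.0755:
  t   CF        PV=CF/(1+0.0755)^t    t·PV        t(t+1)·PV
  1        58.75        54.6258        54.6258         109.2515
  2        58.75        50.7910       101.5821         304.7462
  3        58.75        47.2255       141.6765         566.7061
  4        58.75        43.9103       175.6411         878.2056
  5        58.75        40.8278       204.1389       1,224.8335
  6        58.75        37.9617       227.7701       1,594.3904
  7       558.75       335.6948     2,349.8637      18,798.9096
  Σ                    611.0368     3,255.2981      23,477.0429
P = 611.0368.
Convexity = Σ t(t+1)·PV / [P·(1+y)²] = 23,477.0429 / (611.0368 × 1.156700) = 33.21660.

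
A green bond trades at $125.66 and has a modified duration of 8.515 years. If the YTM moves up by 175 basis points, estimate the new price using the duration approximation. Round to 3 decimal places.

$106.935

Duration approximation: ΔP/P ≈ -D_mod · Δy = -8.515 × (+0.0175) = -0.1490125.
New price ≈ 125.66 × (1 - 0.1490125) = 106.93508925.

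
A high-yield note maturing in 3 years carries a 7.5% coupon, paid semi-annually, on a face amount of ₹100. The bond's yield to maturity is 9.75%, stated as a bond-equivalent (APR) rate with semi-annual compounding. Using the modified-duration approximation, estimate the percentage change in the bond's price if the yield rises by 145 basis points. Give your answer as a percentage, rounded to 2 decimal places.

-3.78%

Periodic yield y = 0.04875. Modified duration first:
  t   CF        PV=CF/(1+0.04875)^t    t·PV
  1         3.75         3.5757         3.5757
  2         3.75         3.4095         6.8189
  3         3.75         3.2510         9.7530
  4         3.75         3.0999        12.3995
  5         3.75         2.9558        14.7789
  6       103.75        77.9752       467.8509
  Σ                     94.2669       515.1769
P = 94.2669; D_Mac = 5.46509 half-year periods = 2.73254 yrs; D_mod = 2.73254/(1+0.04875) = 2.60552 yrs.
ΔP/P ≈ -D_mod · Δy = -2.60552 × (+0.0145) = -0.037780 = -3.7780%.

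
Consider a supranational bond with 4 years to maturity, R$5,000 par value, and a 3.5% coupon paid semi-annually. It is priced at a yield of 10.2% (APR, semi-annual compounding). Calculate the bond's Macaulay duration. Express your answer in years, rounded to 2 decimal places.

Periodic yield y = 0.051. Discount each cash flow and weight by its period:
  t   CF        PV=CF/(1+0.051)^t    t·PV
  1        87.50        83.2540        83.2540
  2        87.50        79.2141       158.4282
  3        87.50        75.3702       226.1107
  4        87.50        71.7129       286.8515
  5        87.50        68.2330       341.1650
  6        87.50        64.9220       389.5319
  7        87.50        61.7716       432.4014
  8     5,087.50     3,417.2968    27,338.3740
  Σ                  3,921.7747    29,256.1169
Price P = Σ PV = 3,921.7747.
Macaulay duration = Σ(t·PV) / P = 29,256.1169 / 3,921.7747 = 7.45992 half-year periods.
In years: 7.45992 / 2 = 3.72996 years.

3.73 years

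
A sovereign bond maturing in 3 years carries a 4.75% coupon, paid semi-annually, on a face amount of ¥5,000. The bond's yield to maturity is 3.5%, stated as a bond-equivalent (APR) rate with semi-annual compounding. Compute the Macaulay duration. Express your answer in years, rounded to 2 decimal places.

Periodic yield y = 0.0175. Discount each cash flow and weight by its period:
  t   CF        PV=CF/(1+0.0175)^t    t·PV
  1       118.75       116.7076       116.7076
  2       118.75       114.7004       229.4007
  3       118.75       112.7276       338.1829
  4       118.75       110.7888       443.1553
  5       118.75       108.8834       544.4168
  6     5,118.75     4,612.7234    27,676.3403
  Σ                  5,176.5312    29,348.2036
Price P = Σ PV = 5,176.5312.
Macaulay duration = Σ(t·PV) / P = 29,348.2036 / 5,176.5312 = 5.66947 half-year periods.
In years: 5.66947 / 2 = 2.83474 years.

2.83 years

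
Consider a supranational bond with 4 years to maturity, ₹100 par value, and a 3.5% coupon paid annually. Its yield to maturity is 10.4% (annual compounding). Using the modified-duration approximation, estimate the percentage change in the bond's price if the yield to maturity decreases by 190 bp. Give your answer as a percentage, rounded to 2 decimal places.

+6.49%

Periodic yield y = 0.104. Modified duration first:
  t   CF        PV=CF/(1+0.104)^t    t·PV
  1         3.50         3.1703         3.1703
  2         3.50         2.8716         5.7433
  3         3.50         2.6011         7.8034
  4       103.50        69.6729       278.6917
  Σ                     78.3160       295.4086
P = 78.3160; D_Mac = 3.77201 yrs; D_mod = 3.77201/(1+0.104) = 3.41668 yrs.
ΔP/P ≈ -D_mod · Δy = -3.41668 × (-0.019) = +0.064917 = +6.4917%.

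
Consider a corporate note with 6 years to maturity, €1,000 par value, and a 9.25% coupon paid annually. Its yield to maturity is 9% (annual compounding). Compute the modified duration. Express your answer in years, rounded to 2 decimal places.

Periodic yield y = 0.09. First find Macaulay duration:
  t   CF        PV=CF/(1+0.09)^t    t·PV
  1        92.50        84.8624        84.8624
  2        92.50        77.8554       155.7108
  3        92.50        71.4270       214.2809
  4        92.50        65.5293       262.1173
  5        92.50        60.1187       300.5933
  6     1,092.50       651.4221     3,908.5323
  Σ                  1,011.2148     4,926.0970
P = 1,011.2148; Macaulay duration = 4,926.0970 / 1,011.2148 = 4.87146 years.
Modified duration = D_Mac / (1 + y) = 4.87146 / 1.09 = 4.46923 years.

4.47 years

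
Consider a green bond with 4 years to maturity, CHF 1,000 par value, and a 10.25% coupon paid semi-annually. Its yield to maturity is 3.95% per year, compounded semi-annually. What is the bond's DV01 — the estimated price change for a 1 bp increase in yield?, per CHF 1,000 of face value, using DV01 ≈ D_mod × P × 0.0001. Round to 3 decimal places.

CHF 0.416

Periodic yield y = 0.01975.
  t   CF        PV=CF/(1+0.01975)^t    t·PV
  1        51.25        50.2574        50.2574
  2        51.25        49.2841        98.5681
  3        51.25        48.3295       144.9886
  4        51.25        47.3935       189.5741
  5        51.25        46.4756       232.3782
  6        51.25        45.5755       273.4531
  7        51.25        44.6928       312.8498
  8     1,051.25       898.9930     7,191.9438
  Σ                  1,231.0015     8,494.0131
P = 1,231.0015; D_Mac = 6.90008 half-year periods = 3.45004 yrs; D_mod = 3.38322 yrs.
DV01 ≈ 3.38322 × 1,231.0015 × 0.0001 = 0.416475.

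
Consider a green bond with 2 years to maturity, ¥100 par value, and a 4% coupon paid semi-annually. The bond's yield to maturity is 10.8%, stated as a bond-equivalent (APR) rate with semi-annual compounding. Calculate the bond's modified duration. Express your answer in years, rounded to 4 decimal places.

1.8383 years

Periodic yield y = 0.054. First find Macaulay duration:
  t   CF        PV=CF/(1+0.054)^t    t·PV
  1         2.00         1.8975         1.8975
  2         2.00         1.8003         3.6006
  3         2.00         1.7081         5.1242
  4       102.00        82.6490       330.5961
  Σ                     88.0550       341.2185
P = 88.0550; Macaulay duration = 341.2185 / 88.0550 = 3.87506 half-year periods = 1.93753 years.
Modified duration = D_Mac / (1 + y) = 1.93753 / 1.054 = 1.83827 years.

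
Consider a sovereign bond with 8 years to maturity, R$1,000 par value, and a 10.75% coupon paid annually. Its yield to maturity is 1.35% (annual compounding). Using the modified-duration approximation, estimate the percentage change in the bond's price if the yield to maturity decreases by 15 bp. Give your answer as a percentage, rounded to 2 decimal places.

+0.93%

Periodic yield y = 0.0135. Modified duration first:
  t   CF        PV=CF/(1+0.0135)^t    t·PV
  1       107.50       106.0681       106.0681
  2       107.50       104.6552       209.3105
  3       107.50       103.2612       309.7836
  4       107.50       101.8858       407.5430
  5       107.50       100.5286       502.6431
  6       107.50        99.1896       595.1373
  7       107.50        97.8683       685.0783
  8     1,107.50       994.8411     7,958.7286
  Σ                  1,708.2979    10,774.2926
P = 1,708.2979; D_Mac = 6.30703 yrs; D_mod = 6.30703/(1+0.0135) = 6.22302 yrs.
ΔP/P ≈ -D_mod · Δy = -6.22302 × (-0.0015) = +0.009335 = +0.9335%.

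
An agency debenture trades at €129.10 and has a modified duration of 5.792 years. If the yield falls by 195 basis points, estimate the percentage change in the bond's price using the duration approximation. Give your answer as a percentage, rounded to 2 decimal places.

Duration approximation: ΔP/P ≈ -D_mod · Δy = -5.792 × (-0.0195) = +0.112944.
As a percentage: +11.2944%.

+11.29%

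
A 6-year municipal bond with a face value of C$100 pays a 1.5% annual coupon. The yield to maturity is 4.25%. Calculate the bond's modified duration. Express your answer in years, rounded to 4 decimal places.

Periodic yield y = 0.0425. First find Macaulay duration:
  t   CF        PV=CF/(1+0.0425)^t    t·PV
  1         1.50         1.4388         1.4388
  2         1.50         1.3802         2.7604
  3         1.50         1.3239         3.9718
  4         1.50         1.2700         5.0798
  5         1.50         1.2182         6.0909
  6       101.50        79.0696       474.4177
  Σ                     85.7007       493.7594
P = 85.7007; Macaulay duration = 493.7594 / 85.7007 = 5.76144 years.
Modified duration = D_Mac / (1 + y) = 5.76144 / 1.0425 = 5.52656 years.

5.5266 years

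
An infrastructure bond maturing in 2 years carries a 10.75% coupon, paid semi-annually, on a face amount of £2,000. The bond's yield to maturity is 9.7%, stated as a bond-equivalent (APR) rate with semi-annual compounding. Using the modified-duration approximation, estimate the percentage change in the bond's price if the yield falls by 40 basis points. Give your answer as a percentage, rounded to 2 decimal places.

+0.71%

Periodic yield y = 0.0485. Modified duration first:
  t   CF        PV=CF/(1+0.0485)^t    t·PV
  1       107.50       102.5274       102.5274
  2       107.50        97.7849       195.5697
  3       107.50        93.2617       279.7850
  4     2,107.50     1,743.7886     6,975.1546
  Σ                  2,037.3626     7,553.0367
P = 2,037.3626; D_Mac = 3.70726 half-year periods = 1.85363 yrs; D_mod = 1.85363/(1+0.0485) = 1.76789 yrs.
ΔP/P ≈ -D_mod · Δy = -1.76789 × (-0.004) = +0.007072 = +0.7072%.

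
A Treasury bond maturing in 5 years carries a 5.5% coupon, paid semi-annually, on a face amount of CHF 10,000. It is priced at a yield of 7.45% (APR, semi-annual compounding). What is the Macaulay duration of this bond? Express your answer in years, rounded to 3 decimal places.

Periodic yield y = 0.03725. Discount each cash flow and weight by its period:
  t   CF        PV=CF/(1+0.03725)^t    t·PV
  1       275.00       265.1241       265.1241
  2       275.00       255.6029       511.2058
  3       275.00       246.4236       739.2709
  4       275.00       237.5740       950.2960
  5       275.00       229.0422     1,145.2109
  6       275.00       220.8168     1,324.9006
  7       275.00       212.8867     1,490.2071
  8       275.00       205.2415     1,641.9319
  9       275.00       197.8708     1,780.8372
  10   10,275.00     7,127.6669    71,276.6690
  Σ                  9,198.2495    81,125.6535
Price P = Σ PV = 9,198.2495.
Macaulay duration = Σ(t·PV) / P = 81,125.6535 / 9,198.2495 = 8.81968 half-year periods.
In years: 8.81968 / 2 = 4.40984 years.

4.410 years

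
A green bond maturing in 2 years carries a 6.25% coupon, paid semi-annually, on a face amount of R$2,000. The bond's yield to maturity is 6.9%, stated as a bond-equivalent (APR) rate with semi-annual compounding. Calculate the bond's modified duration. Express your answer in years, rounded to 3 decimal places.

1.847 years

Periodic yield y = 0.0345. First find Macaulay duration:
  t   CF        PV=CF/(1+0.0345)^t    t·PV
  1        62.50        60.4157        60.4157
  2        62.50        58.4008       116.8017
  3        62.50        56.4532       169.3596
  4     2,062.50     1,800.8269     7,203.3077
  Σ                  1,976.0966     7,549.8846
P = 1,976.0966; Macaulay duration = 7,549.8846 / 1,976.0966 = 3.82061 half-year periods = 1.91030 years.
Modified duration = D_Mac / (1 + y) = 1.91030 / 1.0345 = 1.84659 years.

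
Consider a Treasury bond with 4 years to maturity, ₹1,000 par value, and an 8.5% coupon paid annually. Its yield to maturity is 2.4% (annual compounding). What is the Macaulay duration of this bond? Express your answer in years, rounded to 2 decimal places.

3.60 years

Periodic yield y = 0.024. Discount each cash flow and weight by its year:
  t   CF        PV=CF/(1+0.024)^t    t·PV
  1        85.00        83.0078        83.0078
  2        85.00        81.0623       162.1246
  3        85.00        79.1624       237.4873
  4     1,085.00       986.8018     3,947.2070
  Σ                  1,230.0343     4,429.8267
Price P = Σ PV = 1,230.0343.
Macaulay duration = Σ(t·PV) / P = 4,429.8267 / 1,230.0343 = 3.60138 years.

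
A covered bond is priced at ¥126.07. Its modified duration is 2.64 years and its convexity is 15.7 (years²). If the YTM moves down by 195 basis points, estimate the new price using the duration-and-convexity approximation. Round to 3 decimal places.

¥132.936

Duration effect: -D_mod·Δy = -2.64 × (-0.0195) = +0.051480
Convexity effect: ½·C·(Δy)² = 0.5 × 15.7 × (-0.0195)² = +0.0029849625
ΔP/P ≈ +0.051480 + 0.0029849625 = +0.0544649625
New price ≈ 126.07 × (1 + 0.0544649625) = 132.936397822375.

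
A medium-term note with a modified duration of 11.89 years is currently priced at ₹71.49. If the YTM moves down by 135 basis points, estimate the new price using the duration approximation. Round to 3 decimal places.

Duration approximation: ΔP/P ≈ -D_mod · Δy = -11.89 × (-0.0135) = +0.160515.
New price ≈ 71.49 × (1 + 0.160515) = 82.96521735.

₹82.965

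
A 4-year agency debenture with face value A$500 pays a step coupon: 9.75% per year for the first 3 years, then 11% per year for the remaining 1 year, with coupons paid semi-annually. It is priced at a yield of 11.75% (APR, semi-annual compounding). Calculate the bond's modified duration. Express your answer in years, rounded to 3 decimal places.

Periodic yield y = 0.05875. First find Macaulay duration:
  t   CF        PV=CF/(1+0.05875)^t    t·PV
  1       24.375        23.0224        23.0224
  2       24.375        21.7449        43.4898
  3       24.375        20.5383        61.6149
  4       24.375        19.3986        77.5945
  5       24.375        18.3222        91.6110
  6       24.375        17.3055       103.8330
  7       27.500        18.4408       129.0853
  8      527.500       334.0989     2,672.7914
  Σ                    472.8716     3,203.0423
P = 472.8716; Macaulay duration = 3,203.0423 / 472.8716 = 6.77360 half-year periods = 3.38680 years.
Modified duration = D_Mac / (1 + y) = 3.38680 / 1.05875 = 3.19887 years.

3.199 years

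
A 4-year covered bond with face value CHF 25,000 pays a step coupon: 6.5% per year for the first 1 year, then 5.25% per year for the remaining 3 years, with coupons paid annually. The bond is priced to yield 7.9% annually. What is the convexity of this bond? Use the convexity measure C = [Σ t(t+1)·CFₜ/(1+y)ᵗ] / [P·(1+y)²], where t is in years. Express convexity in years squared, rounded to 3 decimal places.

With y = 0.079:
  t   CF        PV=CF/(1+0.079)^t    t·PV        t(t+1)·PV
  1     1,625.00     1,506.0241     1,506.0241       3,012.0482
  2     1,312.50     1,127.3439     2,254.6878       6,764.0635
  3     1,312.50     1,044.8044     3,134.4131      12,537.6524
  4    26,312.50    19,412.2705    77,649.0820     388,245.4101
  Σ                 23,090.4429    84,544.2070     410,559.1741
P = 23,090.4429.
Convexity = Σ t(t+1)·PV / [P·(1+y)²] = 410,559.1741 / (23,090.4429 × 1.164241) = 15.27217.

15.272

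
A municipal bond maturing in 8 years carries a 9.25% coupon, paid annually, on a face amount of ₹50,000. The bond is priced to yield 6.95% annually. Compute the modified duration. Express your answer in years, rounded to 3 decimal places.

5.728 years

Periodic yield y = 0.0695. First find Macaulay duration:
  t   CF        PV=CF/(1+0.0695)^t    t·PV
  1     4,625.00     4,324.4507     4,324.4507
  2     4,625.00     4,043.4321     8,086.8643
  3     4,625.00     3,780.6752    11,342.0256
  4     4,625.00     3,534.9932    14,139.9728
  5     4,625.00     3,305.2765    16,526.3824
  6     4,625.00     3,090.4876    18,542.9255
  7     4,625.00     2,889.6565    20,227.5952
  8    54,625.00    31,911.3472   255,290.7773
  Σ                 56,880.3189   348,480.9938
P = 56,880.3189; Macaulay duration = 348,480.9938 / 56,880.3189 = 6.12657 years.
Modified duration = D_Mac / (1 + y) = 6.12657 / 1.0695 = 5.72844 years.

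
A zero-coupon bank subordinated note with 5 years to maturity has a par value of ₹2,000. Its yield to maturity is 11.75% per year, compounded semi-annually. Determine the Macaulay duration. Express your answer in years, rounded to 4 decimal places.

5.0000 years

A zero-coupon bond has a single cash flow at maturity, so its Macaulay duration equals its maturity: 5 years.
(Equivalently: 10 semi-annual periods ÷ 2 = 5 years.)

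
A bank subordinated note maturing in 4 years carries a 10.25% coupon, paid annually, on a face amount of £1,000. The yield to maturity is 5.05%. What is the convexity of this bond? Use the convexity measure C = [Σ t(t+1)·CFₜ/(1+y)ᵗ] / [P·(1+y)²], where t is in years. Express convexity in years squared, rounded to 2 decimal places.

15.24

With y = 0.0505:
  t   CF        PV=CF/(1+0.0505)^t    t·PV        t(t+1)·PV
  1       102.50        97.5726        97.5726         195.1452
  2       102.50        92.8820       185.7641         557.2922
  3       102.50        88.4170       265.2510       1,061.0038
  4     1,102.50       905.3039     3,621.2154      18,106.0772
  Σ                  1,184.1755     4,169.8031      19,919.5184
P = 1,184.1755.
Convexity = Σ t(t+1)·PV / [P·(1+y)²] = 19,919.5184 / (1,184.1755 × 1.103550) = 15.24301.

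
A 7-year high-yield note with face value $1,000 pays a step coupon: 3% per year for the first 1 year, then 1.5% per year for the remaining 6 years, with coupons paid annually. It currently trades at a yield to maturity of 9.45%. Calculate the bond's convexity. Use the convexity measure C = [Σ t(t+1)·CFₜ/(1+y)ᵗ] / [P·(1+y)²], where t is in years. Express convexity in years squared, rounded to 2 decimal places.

42.23

With y = 0.0945:
  t   CF        PV=CF/(1+0.0945)^t    t·PV        t(t+1)·PV
  1        30.00        27.4098        27.4098          54.8196
  2        15.00        12.5216        25.0432          75.1296
  3        15.00        11.4405        34.3214         137.2857
  4        15.00        10.4527        41.8108         209.0539
  5        15.00         9.5502        47.7510         286.5060
  6        15.00         8.7256        52.3538         366.4764
  7     1,015.00       539.4556     3,776.1890      30,209.5119
  Σ                    619.5559     4,004.8789      31,338.7829
P = 619.5559.
Convexity = Σ t(t+1)·PV / [P·(1+y)²] = 31,338.7829 / (619.5559 × 1.197930) = 42.22504.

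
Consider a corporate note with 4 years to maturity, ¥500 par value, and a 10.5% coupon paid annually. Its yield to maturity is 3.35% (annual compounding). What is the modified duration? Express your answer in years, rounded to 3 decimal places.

3.414 years

Periodic yield y = 0.0335. First find Macaulay duration:
  t   CF        PV=CF/(1+0.0335)^t    t·PV
  1        52.50        50.7983        50.7983
  2        52.50        49.1517        98.3034
  3        52.50        47.5585       142.6754
  4       552.50       484.2731     1,937.0925
  Σ                    631.7815     2,228.8695
P = 631.7815; Macaulay duration = 2,228.8695 / 631.7815 = 3.52791 years.
Modified duration = D_Mac / (1 + y) = 3.52791 / 1.0335 = 3.41356 years.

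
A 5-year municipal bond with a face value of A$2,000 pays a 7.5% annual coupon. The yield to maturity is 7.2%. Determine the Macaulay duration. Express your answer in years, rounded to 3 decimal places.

Periodic yield y = 0.072. Discount each cash flow and weight by its year:
  t   CF        PV=CF/(1+0.072)^t    t·PV
  1       150.00       139.9254       139.9254
  2       150.00       130.5274       261.0548
  3       150.00       121.7606       365.2819
  4       150.00       113.5827       454.3307
  5     2,150.00     1,518.6739     7,593.3696
  Σ                  2,024.4700     8,813.9624
Price P = Σ PV = 2,024.4700.
Macaulay duration = Σ(t·PV) / P = 8,813.9624 / 2,024.4700 = 4.35371 years.

4.354 years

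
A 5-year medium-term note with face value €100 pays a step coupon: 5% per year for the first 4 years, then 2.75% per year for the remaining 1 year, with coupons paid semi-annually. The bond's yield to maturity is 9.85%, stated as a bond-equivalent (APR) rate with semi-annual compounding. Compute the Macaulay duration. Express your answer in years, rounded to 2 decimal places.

Periodic yield y = 0.04925. Discount each cash flow and weight by its period:
  t   CF        PV=CF/(1+0.04925)^t    t·PV
  1        2.500         2.3827         2.3827
  2        2.500         2.2708         4.5416
  3        2.500         2.1642         6.4927
  4        2.500         2.0626         8.2506
  5        2.500         1.9658         9.8291
  6        2.500         1.8736        11.2413
  7        2.500         1.7856        12.4993
  8        2.500         1.7018        13.6144
  9        1.375         0.8921         8.0285
  10     101.375        62.6817       626.8175
  Σ                     79.7809       703.6976
Price P = Σ PV = 79.7809.
Macaulay duration = Σ(t·PV) / P = 703.6976 / 79.7809 = 8.82037 half-year periods.
In years: 8.82037 / 2 = 4.41019 years.

4.41 years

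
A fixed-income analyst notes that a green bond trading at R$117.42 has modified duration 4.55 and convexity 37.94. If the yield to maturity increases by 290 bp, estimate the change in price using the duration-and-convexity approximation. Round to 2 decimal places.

-R$13.62

Duration effect: -D_mod·Δy = -4.55 × (+0.029) = -0.131950
Convexity effect: ½·C·(Δy)² = 0.5 × 37.94 × (0.029)² = +0.01595377
ΔP/P ≈ -0.131950 + 0.01595377 = -0.11599623
ΔP ≈ 117.42 × (-0.11599623) = -13.6202773266.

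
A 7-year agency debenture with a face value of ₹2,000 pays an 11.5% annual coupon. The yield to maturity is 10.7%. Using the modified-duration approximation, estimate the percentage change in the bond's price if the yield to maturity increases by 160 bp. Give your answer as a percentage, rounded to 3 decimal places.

Periodic yield y = 0.107. Modified duration first:
  t   CF        PV=CF/(1+0.107)^t    t·PV
  1       230.00       207.7687       207.7687
  2       230.00       187.6863       375.3726
  3       230.00       169.5450       508.6350
  4       230.00       153.1572       612.6287
  5       230.00       138.3534       691.7668
  6       230.00       124.9805       749.8827
  7     2,230.00     1,094.6405     7,662.4836
  Σ                  2,076.1316    10,808.5382
P = 2,076.1316; D_Mac = 5.20610 yrs; D_mod = 5.20610/(1+0.107) = 4.70289 yrs.
ΔP/P ≈ -D_mod · Δy = -4.70289 × (+0.016) = -0.075246 = -7.5246%.

-7.525%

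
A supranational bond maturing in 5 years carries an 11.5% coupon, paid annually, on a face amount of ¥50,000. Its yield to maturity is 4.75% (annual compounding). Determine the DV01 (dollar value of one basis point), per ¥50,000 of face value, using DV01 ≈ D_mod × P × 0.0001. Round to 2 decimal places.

Periodic yield y = 0.0475.
  t   CF        PV=CF/(1+0.0475)^t    t·PV
  1     5,750.00     5,489.2601     5,489.2601
  2     5,750.00     5,240.3438    10,480.6876
  3     5,750.00     5,002.7149    15,008.1446
  4     5,750.00     4,775.8614    19,103.4458
  5    55,750.00    44,205.3378   221,026.6889
  Σ                 64,713.5180   271,108.2270
P = 64,713.5180; D_Mac = 4.18936 yrs; D_mod = 3.99939 yrs.
DV01 ≈ 3.99939 × 64,713.5180 × 0.0001 = 25.881454.

¥25.88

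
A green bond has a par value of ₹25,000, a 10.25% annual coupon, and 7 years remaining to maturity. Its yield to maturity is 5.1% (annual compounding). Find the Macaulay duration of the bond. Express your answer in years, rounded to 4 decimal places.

5.5425 years

Periodic yield y = 0.051. Discount each cash flow and weight by its year:
  t   CF        PV=CF/(1+0.051)^t    t·PV
  1     2,562.50     2,438.1541     2,438.1541
  2     2,562.50     2,319.8422     4,639.6844
  3     2,562.50     2,207.2713     6,621.8140
  4     2,562.50     2,100.1630     8,400.6521
  5     2,562.50     1,998.2522     9,991.2609
  6     2,562.50     1,901.2866    11,407.7194
  7    27,562.50    19,458.0625   136,206.4377
  Σ                 32,423.0320   179,705.7226
Price P = Σ PV = 32,423.0320.
Macaulay duration = Σ(t·PV) / P = 179,705.7226 / 32,423.0320 = 5.54253 years.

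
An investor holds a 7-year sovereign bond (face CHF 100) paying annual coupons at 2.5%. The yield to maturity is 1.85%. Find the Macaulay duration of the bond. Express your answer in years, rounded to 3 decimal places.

Periodic yield y = 0.0185. Discount each cash flow and weight by its year:
  t   CF        PV=CF/(1+0.0185)^t    t·PV
  1         2.50         2.4546         2.4546
  2         2.50         2.4100         4.8200
  3         2.50         2.3662         7.0987
  4         2.50         2.3232         9.2930
  5         2.50         2.2811        11.4053
  6         2.50         2.2396        13.4377
  7       102.50        90.1564       631.0949
  Σ                    104.2312       679.6041
Price P = Σ PV = 104.2312.
Macaulay duration = Σ(t·PV) / P = 679.6041 / 104.2312 = 6.52016 years.

6.520 years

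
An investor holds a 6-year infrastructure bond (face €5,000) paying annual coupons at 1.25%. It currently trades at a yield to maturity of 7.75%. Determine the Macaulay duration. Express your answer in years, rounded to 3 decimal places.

Periodic yield y = 0.0775. Discount each cash flow and weight by its year:
  t   CF        PV=CF/(1+0.0775)^t    t·PV
  1        62.50        58.0046        58.0046
  2        62.50        53.8326       107.6652
  3        62.50        49.9607       149.8820
  4        62.50        46.3672       185.4688
  5        62.50        43.0322       215.1610
  6     5,062.50     3,234.9037    19,409.4225
  Σ                  3,486.1011    20,125.6042
Price P = Σ PV = 3,486.1011.
Macaulay duration = Σ(t·PV) / P = 20,125.6042 / 3,486.1011 = 5.77310 years.

5.773 years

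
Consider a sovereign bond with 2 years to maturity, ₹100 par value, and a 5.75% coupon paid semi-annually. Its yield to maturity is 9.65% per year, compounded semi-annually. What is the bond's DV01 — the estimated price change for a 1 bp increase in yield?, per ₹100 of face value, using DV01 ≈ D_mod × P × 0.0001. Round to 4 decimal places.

Periodic yield y = 0.04825.
  t   CF        PV=CF/(1+0.04825)^t    t·PV
  1        2.875         2.7427         2.7427
  2        2.875         2.6164         5.2328
  3        2.875         2.4960         7.4880
  4      102.875        85.2021       340.8085
  Σ                     93.0572       356.2719
P = 93.0572; D_Mac = 3.82853 half-year periods = 1.91426 yrs; D_mod = 1.82615 yrs.
DV01 ≈ 1.82615 × 93.0572 × 0.0001 = 0.016994.

₹0.0170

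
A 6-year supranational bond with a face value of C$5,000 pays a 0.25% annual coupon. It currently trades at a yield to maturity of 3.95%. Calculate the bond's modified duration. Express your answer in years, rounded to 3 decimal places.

5.731 years

Periodic yield y = 0.0395. First find Macaulay duration:
  t   CF        PV=CF/(1+0.0395)^t    t·PV
  1        12.50        12.0250        12.0250
  2        12.50        11.5681        23.1361
  3        12.50        11.1285        33.3855
  4        12.50        10.7056        42.8225
  5        12.50        10.2988        51.4941
  6     5,012.50     3,972.8981    23,837.3885
  Σ                  4,028.6241    24,000.2517
P = 4,028.6241; Macaulay duration = 24,000.2517 / 4,028.6241 = 5.95743 years.
Modified duration = D_Mac / (1 + y) = 5.95743 / 1.0395 = 5.73105 years.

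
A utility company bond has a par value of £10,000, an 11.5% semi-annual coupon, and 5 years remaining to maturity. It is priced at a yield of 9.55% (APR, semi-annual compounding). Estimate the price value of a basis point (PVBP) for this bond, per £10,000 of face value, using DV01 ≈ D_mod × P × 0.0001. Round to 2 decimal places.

£4.09

Periodic yield y = 0.04775.
  t   CF        PV=CF/(1+0.04775)^t    t·PV
  1       575.00       548.7950       548.7950
  2       575.00       523.7843     1,047.5687
  3       575.00       499.9135     1,499.7404
  4       575.00       477.1305     1,908.5219
  5       575.00       455.3858     2,276.9291
  6       575.00       434.6321     2,607.7928
  7       575.00       414.8243     2,903.7699
  8       575.00       395.9191     3,167.3531
  9       575.00       377.8756     3,400.8802
  10   10,575.00     6,632.9035    66,329.0353
  Σ                 10,761.1638    85,690.3863
P = 10,761.1638; D_Mac = 7.96293 half-year periods = 3.98146 yrs; D_mod = 3.80001 yrs.
DV01 ≈ 3.80001 × 10,761.1638 × 0.0001 = 4.089257.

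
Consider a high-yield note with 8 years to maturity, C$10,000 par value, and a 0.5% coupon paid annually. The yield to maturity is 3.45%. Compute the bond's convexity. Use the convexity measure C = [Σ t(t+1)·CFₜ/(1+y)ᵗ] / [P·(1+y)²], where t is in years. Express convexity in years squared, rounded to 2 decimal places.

With y = 0.0345:
  t   CF        PV=CF/(1+0.0345)^t    t·PV        t(t+1)·PV
  1        50.00        48.3325        48.3325          96.6651
  2        50.00        46.7207        93.4413         280.3240
  3        50.00        45.1626       135.4877         541.9507
  4        50.00        43.6564       174.6256         873.1282
  5        50.00        42.2005       211.0025       1,266.0148
  6        50.00        40.7931       244.7588       1,713.3115
  7        50.00        39.4327       276.0289       2,208.2313
  8    10,050.00     7,661.6464    61,293.1708     551,638.5372
  Σ                  7,967.9448    62,476.8481     558,618.1628
P = 7,967.9448.
Convexity = Σ t(t+1)·PV / [P·(1+y)²] = 558,618.1628 / (7,967.9448 × 1.070190) = 65.51002.

65.51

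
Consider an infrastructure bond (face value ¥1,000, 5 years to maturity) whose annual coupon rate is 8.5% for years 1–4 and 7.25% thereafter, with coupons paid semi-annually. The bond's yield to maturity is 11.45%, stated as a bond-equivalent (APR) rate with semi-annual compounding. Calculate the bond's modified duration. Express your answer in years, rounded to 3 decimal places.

3.890 years

Periodic yield y = 0.05725. First find Macaulay duration:
  t   CF        PV=CF/(1+0.05725)^t    t·PV
  1        42.50        40.1986        40.1986
  2        42.50        38.0219        76.0438
  3        42.50        35.9630       107.8890
  4        42.50        34.0156       136.0624
  5        42.50        32.1737       160.8683
  6        42.50        30.4315       182.5888
  7        42.50        28.7836       201.4852
  8        42.50        27.2250       217.7997
  9        36.25        21.9639       197.6748
  10    1,036.25       593.8648     5,938.6483
  Σ                    882.6415     7,259.2588
P = 882.6415; Macaulay duration = 7,259.2588 / 882.6415 = 8.22447 half-year periods = 4.11224 years.
Modified duration = D_Mac / (1 + y) = 4.11224 / 1.05725 = 3.88956 years.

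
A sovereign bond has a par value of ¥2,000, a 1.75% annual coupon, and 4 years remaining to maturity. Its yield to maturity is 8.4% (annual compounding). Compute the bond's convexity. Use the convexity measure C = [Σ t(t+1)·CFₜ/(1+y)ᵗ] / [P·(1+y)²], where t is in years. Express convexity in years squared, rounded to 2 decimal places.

With y = 0.084:
  t   CF        PV=CF/(1+0.084)^t    t·PV        t(t+1)·PV
  1        35.00        32.2878        32.2878          64.5756
  2        35.00        29.7858        59.5716         178.7149
  3        35.00        27.4777        82.4331         329.7323
  4     2,035.00     1,473.8296     5,895.3185      29,476.5927
  Σ                  1,563.3810     6,069.6111      30,049.6155
P = 1,563.3810.
Convexity = Σ t(t+1)·PV / [P·(1+y)²] = 30,049.6155 / (1,563.3810 × 1.175056) = 16.35745.

16.36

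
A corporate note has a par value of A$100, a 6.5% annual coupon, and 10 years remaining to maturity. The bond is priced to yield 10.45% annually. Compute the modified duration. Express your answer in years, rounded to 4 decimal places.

Periodic yield y = 0.1045. First find Macaulay duration:
  t   CF        PV=CF/(1+0.1045)^t    t·PV
  1         6.50         5.8850         5.8850
  2         6.50         5.3282        10.6564
  3         6.50         4.8241        14.4723
  4         6.50         4.3677        17.4707
  5         6.50         3.9544        19.7722
  6         6.50         3.5803        21.4818
  7         6.50         3.2416        22.6909
  8         6.50         2.9349        23.4789
  9         6.50         2.6572        23.9147
  10      106.50        39.4178       394.1780
  Σ                     76.1911       554.0009
P = 76.1911; Macaulay duration = 554.0009 / 76.1911 = 7.27120 years.
Modified duration = D_Mac / (1 + y) = 7.27120 / 1.1045 = 6.58325 years.

6.5832 years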